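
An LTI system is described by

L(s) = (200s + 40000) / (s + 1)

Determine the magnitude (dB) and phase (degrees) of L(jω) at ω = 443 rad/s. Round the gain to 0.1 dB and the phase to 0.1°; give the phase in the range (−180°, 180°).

46.8 dB, -24.2°

Substitute s = j443:
Numerator: 200(j443) + 40000 = 40000 + j88600
Denominator: (j443) + 1 = 1 + j443
|N| = √(40000² + 88600²) ≈ 97211, ∠N ≈ 65.70°
|D| = √(1² + 443²) ≈ 443, ∠D ≈ 89.87°
|L| = 97211 / 443 ≈ 219.44
Gain = 20 log₁₀(219.44) ≈ 46.83 dB
∠L = 65.70° − 89.87° = -24.17°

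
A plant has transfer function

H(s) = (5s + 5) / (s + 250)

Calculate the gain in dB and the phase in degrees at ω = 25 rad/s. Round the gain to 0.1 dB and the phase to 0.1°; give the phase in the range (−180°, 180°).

Substitute s = j25:
Numerator: 5(j25) + 5 = 5 + j125
Denominator: (j25) + 250 = 250 + j25
|N| = √(5² + 125²) ≈ 125.1, ∠N ≈ 87.71°
|D| = √(250² + 25²) ≈ 251.25, ∠D ≈ 5.71°
|H| = 125.1 / 251.25 ≈ 0.49791
Gain = 20 log₁₀(0.49791) ≈ -6.06 dB
∠H = 87.71° − 5.71° = 82.00°

-6.1 dB, 82.0°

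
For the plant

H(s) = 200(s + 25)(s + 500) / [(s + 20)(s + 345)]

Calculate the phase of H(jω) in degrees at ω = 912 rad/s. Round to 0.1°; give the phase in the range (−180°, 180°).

-8.3°

At s = jω = j912:
zero (s+25): 25 + j912 → |·| = √(25²+912²) = √832369 ≈ 912.34, ∠ = arctan(912/25) ≈ 88.43°
zero (s+500): 500 + j912 → |·| = √(500²+912²) = √1081744 ≈ 1040.1, ∠ = arctan(912/500) ≈ 61.27°
pole (s+20): 20 + j912 → |·| = √(20²+912²) = √832144 ≈ 912.22, ∠ = arctan(912/20) ≈ 88.74°
pole (s+345): 345 + j912 → |·| = √(345²+912²) = √950769 ≈ 975.07, ∠ = arctan(912/345) ≈ 69.28°
∠H = 149.70° − 158.02° = -8.32°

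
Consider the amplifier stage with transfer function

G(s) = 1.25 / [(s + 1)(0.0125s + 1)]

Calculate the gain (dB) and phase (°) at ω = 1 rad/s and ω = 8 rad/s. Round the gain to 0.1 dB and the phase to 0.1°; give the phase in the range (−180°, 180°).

ω = 1: -1.1 dB, -45.7°; ω = 8: -16.2 dB, -88.6°

At ω = 1 rad/s:
pole (1 + j1·1) = 1 + j1 → |·| ≈ 1.4142, ∠ ≈ 45.00°
pole (1 + j1·0.0125) = 1 + j0.0125 → |·| ≈ 1.0001, ∠ ≈ 0.72°
|G| = 1.25 · 1 / (1.4142 · 1.0001) ≈ 0.8838
Gain = 20 log₁₀(0.8838) ≈ -1.07 dB
∠G = (0°) − (45.00° + 0.72°) = -45.72°

At ω = 8 rad/s:
pole (1 + j8·1) = 1 + j8 → |·| ≈ 8.0623, ∠ ≈ 82.87°
pole (1 + j8·0.0125) = 1 + j0.1 → |·| ≈ 1.005, ∠ ≈ 5.71°
|G| = 1.25 · 1 / (8.0623 · 1.005) ≈ 0.15427
Gain = 20 log₁₀(0.15427) ≈ -16.23 dB
∠G = (0°) − (82.87° + 5.71°) = -88.58°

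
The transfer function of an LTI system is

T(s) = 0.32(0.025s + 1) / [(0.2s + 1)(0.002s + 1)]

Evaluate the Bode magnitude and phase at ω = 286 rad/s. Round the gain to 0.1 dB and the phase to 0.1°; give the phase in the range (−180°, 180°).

At ω = 286 rad/s:
zero (1 + j286·0.025) = 1 + j7.15 → |·| ≈ 7.2196, ∠ ≈ 82.04°
pole (1 + j286·0.2) = 1 + j57.2 → |·| ≈ 57.209, ∠ ≈ 89.00°
pole (1 + j286·0.002) = 1 + j0.572 → |·| ≈ 1.152, ∠ ≈ 29.77°
|T| = 0.32 · 7.2196 / (57.209 · 1.152) ≈ 0.035055
Gain = 20 log₁₀(0.035055) ≈ -29.11 dB
∠T = (82.04°) − (89.00° + 29.77°) = -36.73°

-29.1 dB, -36.7°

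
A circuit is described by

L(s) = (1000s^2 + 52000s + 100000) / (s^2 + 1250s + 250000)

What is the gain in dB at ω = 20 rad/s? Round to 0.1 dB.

Substitute s = j20:
Numerator: 1000(j20)^2 + 52000(j20) + 100000 = -300000 + j1040000
Denominator: (j20)^2 + 1250(j20) + 250000 = 249600 + j25000
|N| = √(300000² + 1040000²) ≈ 1.0824e+06, ∠N ≈ 106.09°
|D| = √(249600² + 25000²) ≈ 2.5085e+05, ∠D ≈ 5.72°
|L| = 1.0824e+06 / 2.5085e+05 ≈ 4.3149
Gain = 20 log₁₀(4.3149) ≈ 12.70 dB

12.7 dB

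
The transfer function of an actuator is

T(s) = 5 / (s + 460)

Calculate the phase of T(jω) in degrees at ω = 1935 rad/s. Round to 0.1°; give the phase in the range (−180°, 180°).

-76.6°

At s = jω = j1935:
pole (s+460): 460 + j1935 → |·| = √(460²+1935²) = √3955825 ≈ 1988.9, ∠ = arctan(1935/460) ≈ 76.63°
∠T = 0.00° − 76.63° = -76.63°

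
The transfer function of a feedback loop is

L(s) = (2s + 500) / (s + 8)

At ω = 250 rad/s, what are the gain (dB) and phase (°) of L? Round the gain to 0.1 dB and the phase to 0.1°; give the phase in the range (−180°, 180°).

9.0 dB, -43.2°

Substitute s = j250:
Numerator: 2(j250) + 500 = 500 + j500
Denominator: (j250) + 8 = 8 + j250
|N| = √(500² + 500²) ≈ 707.11, ∠N ≈ 45.00°
|D| = √(8² + 250²) ≈ 250.13, ∠D ≈ 88.17°
|L| = 707.11 / 250.13 ≈ 2.827
Gain = 20 log₁₀(2.827) ≈ 9.03 dB
∠L = 45.00° − 88.17° = -43.17°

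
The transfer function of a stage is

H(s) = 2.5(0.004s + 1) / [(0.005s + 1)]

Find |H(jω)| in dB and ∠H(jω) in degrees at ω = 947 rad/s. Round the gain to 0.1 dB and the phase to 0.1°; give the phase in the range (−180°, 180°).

6.1 dB, -2.9°

At ω = 947 rad/s:
zero (1 + j947·0.004) = 1 + j3.788 → |·| ≈ 3.9178, ∠ ≈ 75.21°
pole (1 + j947·0.005) = 1 + j4.735 → |·| ≈ 4.8394, ∠ ≈ 78.07°
|H| = 2.5 · 3.9178 / (4.8394) ≈ 2.0239
Gain = 20 log₁₀(2.0239) ≈ 6.12 dB
∠H = (75.21°) − (78.07°) = -2.86°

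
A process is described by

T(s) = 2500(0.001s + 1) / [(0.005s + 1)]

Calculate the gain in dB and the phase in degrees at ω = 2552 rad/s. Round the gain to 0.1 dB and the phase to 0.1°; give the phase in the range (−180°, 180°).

At ω = 2552 rad/s:
zero (1 + j2552·0.001) = 1 + j2.552 → |·| ≈ 2.7409, ∠ ≈ 68.60°
pole (1 + j2552·0.005) = 1 + j12.76 → |·| ≈ 12.799, ∠ ≈ 85.52°
|T| = 2500 · 2.7409 / (12.799) ≈ 535.37
Gain = 20 log₁₀(535.37) ≈ 54.57 dB
∠T = (68.60°) − (85.52°) = -16.92°

54.6 dB, -16.9°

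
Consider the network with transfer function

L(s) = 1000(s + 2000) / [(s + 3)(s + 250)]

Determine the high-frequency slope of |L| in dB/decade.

Each pole contributes −20 dB/decade at high frequency; each zero contributes +20 dB/decade.
Net: 1 zero(s) − 2 pole(s) → -20 dB/decade.

-20 dB/decade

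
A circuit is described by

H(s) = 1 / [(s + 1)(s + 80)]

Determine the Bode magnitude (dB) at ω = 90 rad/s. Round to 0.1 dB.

At s = jω = j90:
pole (s+1): 1 + j90 → |·| = √(1²+90²) = √8101 ≈ 90.006, ∠ = arctan(90/1) ≈ 89.36°
pole (s+80): 80 + j90 → |·| = √(80²+90²) = √14500 ≈ 120.42, ∠ = arctan(90/80) ≈ 48.37°
|H| = 1 / 10839 ≈ 9.2259e-05
Gain = 20 log₁₀(9.2259e-05) ≈ -80.70 dB

-80.7 dB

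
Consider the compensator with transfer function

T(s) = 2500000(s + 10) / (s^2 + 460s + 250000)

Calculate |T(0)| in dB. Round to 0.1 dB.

T(0) = 2500000·10 / 250000 = 100
20 log₁₀(100) ≈ 40.00 dB

40.0 dB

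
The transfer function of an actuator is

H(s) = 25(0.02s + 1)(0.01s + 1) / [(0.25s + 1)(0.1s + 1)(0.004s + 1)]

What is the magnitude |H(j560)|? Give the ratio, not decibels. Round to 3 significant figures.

0.0831

At ω = 560 rad/s:
zero (1 + j560·0.02) = 1 + j11.2 → |·| ≈ 11.245, ∠ ≈ 84.90°
zero (1 + j560·0.01) = 1 + j5.6 → |·| ≈ 5.6886, ∠ ≈ 79.88°
pole (1 + j560·0.25) = 1 + j140 → |·| ≈ 140, ∠ ≈ 89.59°
pole (1 + j560·0.1) = 1 + j56 → |·| ≈ 56.009, ∠ ≈ 88.98°
pole (1 + j560·0.004) = 1 + j2.24 → |·| ≈ 2.4531, ∠ ≈ 65.94°
|H| = 25 · 11.245 · 5.6886 / (140 · 56.009 · 2.4531) ≈ 0.083139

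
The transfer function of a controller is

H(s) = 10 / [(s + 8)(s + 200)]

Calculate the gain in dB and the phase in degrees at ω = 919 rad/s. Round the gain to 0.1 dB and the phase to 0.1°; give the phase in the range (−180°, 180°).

-98.7 dB, -167.2°

At s = jω = j919:
pole (s+8): 8 + j919 → |·| = √(8²+919²) = √844625 ≈ 919.03, ∠ = arctan(919/8) ≈ 89.50°
pole (s+200): 200 + j919 → |·| = √(200²+919²) = √884561 ≈ 940.51, ∠ = arctan(919/200) ≈ 77.72°
|H| = 10 / 8.6436e+05 ≈ 1.1569e-05
Gain = 20 log₁₀(1.1569e-05) ≈ -98.73 dB
∠H = 0.00° − 167.22° = -167.22°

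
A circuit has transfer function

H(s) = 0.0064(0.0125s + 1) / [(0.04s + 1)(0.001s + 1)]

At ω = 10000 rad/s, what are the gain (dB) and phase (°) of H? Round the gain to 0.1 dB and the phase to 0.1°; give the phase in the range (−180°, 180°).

-74.0 dB, -84.6°

At ω = 10000 rad/s:
zero (1 + j10000·0.0125) = 1 + j125 → |·| ≈ 125, ∠ ≈ 89.54°
pole (1 + j10000·0.04) = 1 + j400 → |·| ≈ 400, ∠ ≈ 89.86°
pole (1 + j10000·0.001) = 1 + j10 → |·| ≈ 10.05, ∠ ≈ 84.29°
|H| = 0.0064 · 125 / (400 · 10.05) ≈ 0.000199
Gain = 20 log₁₀(0.000199) ≈ -74.02 dB
∠H = (89.54°) − (89.86° + 84.29°) = -84.61°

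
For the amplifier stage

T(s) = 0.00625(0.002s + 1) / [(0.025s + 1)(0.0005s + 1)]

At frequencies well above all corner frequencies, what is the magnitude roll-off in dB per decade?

Each pole contributes −20 dB/decade at high frequency; each zero contributes +20 dB/decade.
Net: 1 zero(s) − 2 pole(s) → -20 dB/decade.

-20 dB/decade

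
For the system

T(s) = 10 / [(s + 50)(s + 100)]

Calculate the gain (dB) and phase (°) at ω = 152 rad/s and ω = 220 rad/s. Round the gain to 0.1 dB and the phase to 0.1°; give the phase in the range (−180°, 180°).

ω = 152: -69.3 dB, -128.5°; ω = 220: -74.7 dB, -142.8°

At s = jω = j152:
pole (s+50): 50 + j152 → |·| = √(50²+152²) = √25604 ≈ 160.01, ∠ = arctan(152/50) ≈ 71.79°
pole (s+100): 100 + j152 → |·| = √(100²+152²) = √33104 ≈ 181.95, ∠ = arctan(152/100) ≈ 56.66°
|T| = 10 / 29114 ≈ 0.00034348
Gain = 20 log₁₀(0.00034348) ≈ -69.28 dB
∠T = 0.00° − 128.45° = -128.45°

At s = jω = j220:
pole (s+50): 50 + j220 → |·| = √(50²+220²) = √50900 ≈ 225.61, ∠ = arctan(220/50) ≈ 77.20°
pole (s+100): 100 + j220 → |·| = √(100²+220²) = √58400 ≈ 241.66, ∠ = arctan(220/100) ≈ 65.56°
|T| = 10 / 54521 ≈ 0.00018342
Gain = 20 log₁₀(0.00018342) ≈ -74.73 dB
∠T = 0.00° − 142.76° = -142.76°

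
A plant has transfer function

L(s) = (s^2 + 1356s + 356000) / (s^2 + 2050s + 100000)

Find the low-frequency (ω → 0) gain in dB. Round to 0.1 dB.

11.0 dB

L(0) = 356000 / 100000 = 3.56
20 log₁₀(3.56) ≈ 11.03 dB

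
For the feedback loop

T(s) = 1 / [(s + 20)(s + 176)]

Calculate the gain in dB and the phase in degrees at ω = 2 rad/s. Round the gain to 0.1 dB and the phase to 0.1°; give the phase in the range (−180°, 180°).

-71.0 dB, -6.4°

At s = jω = j2:
pole (s+20): 20 + j2 → |·| = √(20²+2²) = √404 ≈ 20.1, ∠ = arctan(2/20) ≈ 5.71°
pole (s+176): 176 + j2 → |·| = √(176²+2²) = √30980 ≈ 176.01, ∠ = arctan(2/176) ≈ 0.65°
|T| = 1 / 3537.8 ≈ 0.00028266
Gain = 20 log₁₀(0.00028266) ≈ -70.97 dB
∠T = 0.00° − 6.36° = -6.36°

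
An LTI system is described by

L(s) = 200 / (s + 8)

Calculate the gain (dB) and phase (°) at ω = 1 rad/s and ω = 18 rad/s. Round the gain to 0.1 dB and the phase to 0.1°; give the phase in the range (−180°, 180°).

Substitute s = j1:
Numerator: 200 = 200 + j0
Denominator: (j1) + 8 = 8 + j1
|N| = √(200² + 0²) ≈ 200, ∠N ≈ 0.00°
|D| = √(8² + 1²) ≈ 8.0623, ∠D ≈ 7.13°
|L| = 200 / 8.0623 ≈ 24.807
Gain = 20 log₁₀(24.807) ≈ 27.89 dB
∠L = 0.00° − 7.13° = -7.13°

Substitute s = j18:
Numerator: 200 = 200 + j0
Denominator: (j18) + 8 = 8 + j18
|N| = √(200² + 0²) ≈ 200, ∠N ≈ 0.00°
|D| = √(8² + 18²) ≈ 19.698, ∠D ≈ 66.04°
|L| = 200 / 19.698 ≈ 10.153
Gain = 20 log₁₀(10.153) ≈ 20.13 dB
∠L = 0.00° − 66.04° = -66.04°

ω = 1: 27.9 dB, -7.1°; ω = 18: 20.1 dB, -66.0°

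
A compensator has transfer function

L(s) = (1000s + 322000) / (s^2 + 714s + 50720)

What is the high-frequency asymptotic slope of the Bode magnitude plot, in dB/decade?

-20 dB/decade

Each pole contributes −20 dB/decade at high frequency; each zero contributes +20 dB/decade.
Net: 1 zero(s) − 2 pole(s) → -20 dB/decade.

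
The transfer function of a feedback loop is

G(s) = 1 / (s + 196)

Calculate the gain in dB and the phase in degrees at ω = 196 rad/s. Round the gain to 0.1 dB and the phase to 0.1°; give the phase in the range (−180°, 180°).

At s = jω = j196:
pole (s+196): 196 + j196 → |·| = √(196²+196²) = √76832 ≈ 277.19, ∠ = arctan(196/196) ≈ 45.00°
|G| = 1 / 277.19 ≈ 0.0036076
Gain = 20 log₁₀(0.0036076) ≈ -48.86 dB
∠G = 0.00° − 45.00° = -45.00°

-48.9 dB, -45.0°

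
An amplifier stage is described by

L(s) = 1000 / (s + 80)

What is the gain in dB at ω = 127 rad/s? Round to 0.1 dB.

16.5 dB

Substitute s = j127:
Numerator: 1000 = 1000 + j0
Denominator: (j127) + 80 = 80 + j127
|N| = √(1000² + 0²) ≈ 1000, ∠N ≈ 0.00°
|D| = √(80² + 127²) ≈ 150.1, ∠D ≈ 57.79°
|L| = 1000 / 150.1 ≈ 6.6622
Gain = 20 log₁₀(6.6622) ≈ 16.47 dB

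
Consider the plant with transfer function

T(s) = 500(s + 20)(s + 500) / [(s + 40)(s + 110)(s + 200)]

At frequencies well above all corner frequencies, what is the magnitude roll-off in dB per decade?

Each pole contributes −20 dB/decade at high frequency; each zero contributes +20 dB/decade.
Net: 2 zero(s) − 3 pole(s) → -20 dB/decade.

-20 dB/decade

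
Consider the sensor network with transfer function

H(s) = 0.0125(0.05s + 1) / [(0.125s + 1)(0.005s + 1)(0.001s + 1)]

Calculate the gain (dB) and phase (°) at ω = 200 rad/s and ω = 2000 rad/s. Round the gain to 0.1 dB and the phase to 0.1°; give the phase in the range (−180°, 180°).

ω = 200: -49.2 dB, -59.7°; ω = 2000: -73.1 dB, -148.1°

At ω = 200 rad/s:
zero (1 + j200·0.05) = 1 + j10 → |·| ≈ 10.05, ∠ ≈ 84.29°
pole (1 + j200·0.125) = 1 + j25 → |·| ≈ 25.02, ∠ ≈ 87.71°
pole (1 + j200·0.005) = 1 + j1 → |·| ≈ 1.4142, ∠ ≈ 45.00°
pole (1 + j200·0.001) = 1 + j0.2 → |·| ≈ 1.0198, ∠ ≈ 11.31°
|H| = 0.0125 · 10.05 / (25.02 · 1.4142 · 1.0198) ≈ 0.0034815
Gain = 20 log₁₀(0.0034815) ≈ -49.16 dB
∠H = (84.29°) − (87.71° + 45.00° + 11.31°) = -59.73°

At ω = 2000 rad/s:
zero (1 + j2000·0.05) = 1 + j100 → |·| ≈ 100, ∠ ≈ 89.43°
pole (1 + j2000·0.125) = 1 + j250 → |·| ≈ 250, ∠ ≈ 89.77°
pole (1 + j2000·0.005) = 1 + j10 → |·| ≈ 10.05, ∠ ≈ 84.29°
pole (1 + j2000·0.001) = 1 + j2 → |·| ≈ 2.2361, ∠ ≈ 63.43°
|H| = 0.0125 · 100 / (250 · 10.05 · 2.2361) ≈ 0.00022249
Gain = 20 log₁₀(0.00022249) ≈ -73.05 dB
∠H = (89.43°) − (89.77° + 84.29° + 63.43°) = -148.06°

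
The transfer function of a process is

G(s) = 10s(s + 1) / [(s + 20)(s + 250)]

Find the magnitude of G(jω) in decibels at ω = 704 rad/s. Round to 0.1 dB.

At s = jω = j704:
zero (s+1): 1 + j704 → |·| = √(1²+704²) = √495617 ≈ 704, ∠ = arctan(704/1) ≈ 89.92°
zero at origin: s = j704 → |·| = 704, ∠ = 90.00°
pole (s+20): 20 + j704 → |·| = √(20²+704²) = √496016 ≈ 704.28, ∠ = arctan(704/20) ≈ 88.37°
pole (s+250): 250 + j704 → |·| = √(250²+704²) = √558116 ≈ 747.07, ∠ = arctan(704/250) ≈ 70.45°
|G| = 10 · 4.9562e+05 / 5.2615e+05 ≈ 9.4197
Gain = 20 log₁₀(9.4197) ≈ 19.48 dB

19.5 dB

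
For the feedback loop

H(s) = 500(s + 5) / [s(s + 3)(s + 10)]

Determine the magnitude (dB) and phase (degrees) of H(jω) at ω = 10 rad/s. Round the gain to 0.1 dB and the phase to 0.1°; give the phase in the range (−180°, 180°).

11.6 dB, -144.9°

At s = jω = j10:
zero (s+5): 5 + j10 → |·| = √(5²+10²) = √125 ≈ 11.18, ∠ = arctan(10/5) ≈ 63.43°
pole (s+3): 3 + j10 → |·| = √(3²+10²) = √109 ≈ 10.44, ∠ = arctan(10/3) ≈ 73.30°
pole (s+10): 10 + j10 → |·| = √(10²+10²) = √200 ≈ 14.142, ∠ = arctan(10/10) ≈ 45.00°
pole at origin: |s| = 10, ∠ = 90.00° (in denominator)
|H| = 500 · 11.18 / 1476.4 ≈ 3.7862
Gain = 20 log₁₀(3.7862) ≈ 11.56 dB
∠H = 63.43° − 208.30° = -144.87°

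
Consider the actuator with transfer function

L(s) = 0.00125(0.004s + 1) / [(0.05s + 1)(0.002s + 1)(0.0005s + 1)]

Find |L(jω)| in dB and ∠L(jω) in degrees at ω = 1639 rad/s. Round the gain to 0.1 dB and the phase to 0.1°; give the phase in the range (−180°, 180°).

At ω = 1639 rad/s:
zero (1 + j1639·0.004) = 1 + j6.556 → |·| ≈ 6.6318, ∠ ≈ 81.33°
pole (1 + j1639·0.05) = 1 + j81.95 → |·| ≈ 81.956, ∠ ≈ 89.30°
pole (1 + j1639·0.002) = 1 + j3.278 → |·| ≈ 3.4271, ∠ ≈ 73.03°
pole (1 + j1639·0.0005) = 1 + j0.8195 → |·| ≈ 1.2929, ∠ ≈ 39.33°
|L| = 0.00125 · 6.6318 / (81.956 · 3.4271 · 1.2929) ≈ 2.2828e-05
Gain = 20 log₁₀(2.2828e-05) ≈ -92.83 dB
∠L = (81.33°) − (89.30° + 73.03° + 39.33°) = -120.33°

-92.8 dB, -120.3°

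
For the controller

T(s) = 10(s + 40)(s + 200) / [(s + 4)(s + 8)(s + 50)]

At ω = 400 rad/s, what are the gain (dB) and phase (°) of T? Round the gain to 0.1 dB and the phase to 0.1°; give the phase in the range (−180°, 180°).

-31.1 dB, -113.4°

At s = jω = j400:
zero (s+40): 40 + j400 → |·| = √(40²+400²) = √161600 ≈ 402, ∠ = arctan(400/40) ≈ 84.29°
zero (s+200): 200 + j400 → |·| = √(200²+400²) = √200000 ≈ 447.21, ∠ = arctan(400/200) ≈ 63.43°
pole (s+4): 4 + j400 → |·| = √(4²+400²) = √160016 ≈ 400.02, ∠ = arctan(400/4) ≈ 89.43°
pole (s+8): 8 + j400 → |·| = √(8²+400²) = √160064 ≈ 400.08, ∠ = arctan(400/8) ≈ 88.85°
pole (s+50): 50 + j400 → |·| = √(50²+400²) = √162500 ≈ 403.11, ∠ = arctan(400/50) ≈ 82.87°
|T| = 10 · 1.7978e+05 / 6.4514e+07 ≈ 0.027867
Gain = 20 log₁₀(0.027867) ≈ -31.10 dB
∠T = 147.72° − 261.15° = -113.43°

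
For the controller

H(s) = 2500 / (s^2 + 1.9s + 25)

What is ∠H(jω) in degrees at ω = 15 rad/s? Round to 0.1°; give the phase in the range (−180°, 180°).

-171.9°

At s = jω = j15:
quadratic: (j15)² + 1.9·j15 + 25 = -200 + j28.5 → |·| ≈ 202.02, ∠ ≈ 171.89°
∠H = 0.00° − 171.89° = -171.89°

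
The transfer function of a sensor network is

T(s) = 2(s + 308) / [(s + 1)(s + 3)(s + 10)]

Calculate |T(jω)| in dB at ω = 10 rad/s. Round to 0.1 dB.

At s = jω = j10:
zero (s+308): 308 + j10 → |·| = √(308²+10²) = √94964 ≈ 308.16, ∠ = arctan(10/308) ≈ 1.86°
pole (s+1): 1 + j10 → |·| = √(1²+10²) = √101 ≈ 10.05, ∠ = arctan(10/1) ≈ 84.29°
pole (s+3): 3 + j10 → |·| = √(3²+10²) = √109 ≈ 10.44, ∠ = arctan(10/3) ≈ 73.30°
pole (s+10): 10 + j10 → |·| = √(10²+10²) = √200 ≈ 14.142, ∠ = arctan(10/10) ≈ 45.00°
|T| = 2 · 308.16 / 1483.8 ≈ 0.41537
Gain = 20 log₁₀(0.41537) ≈ -7.63 dB

-7.6 dB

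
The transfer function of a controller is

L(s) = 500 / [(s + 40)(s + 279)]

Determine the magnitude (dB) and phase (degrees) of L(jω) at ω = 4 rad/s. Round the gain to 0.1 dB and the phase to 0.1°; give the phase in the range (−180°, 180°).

-27.0 dB, -6.5°

At s = jω = j4:
pole (s+40): 40 + j4 → |·| = √(40²+4²) = √1616 ≈ 40.2, ∠ = arctan(4/40) ≈ 5.71°
pole (s+279): 279 + j4 → |·| = √(279²+4²) = √77857 ≈ 279.03, ∠ = arctan(4/279) ≈ 0.82°
|L| = 500 / 11217 ≈ 0.044575
Gain = 20 log₁₀(0.044575) ≈ -27.02 dB
∠L = 0.00° − 6.53° = -6.53°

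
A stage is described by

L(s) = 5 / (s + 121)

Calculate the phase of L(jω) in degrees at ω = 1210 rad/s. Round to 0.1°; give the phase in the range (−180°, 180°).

-84.3°

Substitute s = j1210:
Numerator: 5 = 5 + j0
Denominator: (j1210) + 121 = 121 + j1210
|N| = √(5² + 0²) ≈ 5, ∠N ≈ 0.00°
|D| = √(121² + 1210²) ≈ 1216, ∠D ≈ 84.29°
∠L = 0.00° − 84.29° = -84.29°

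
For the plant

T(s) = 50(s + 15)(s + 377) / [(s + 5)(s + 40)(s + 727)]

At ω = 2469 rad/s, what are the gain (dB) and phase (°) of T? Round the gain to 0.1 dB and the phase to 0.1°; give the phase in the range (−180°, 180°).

At s = jω = j2469:
zero (s+15): 15 + j2469 → |·| = √(15²+2469²) = √6096186 ≈ 2469, ∠ = arctan(2469/15) ≈ 89.65°
zero (s+377): 377 + j2469 → |·| = √(377²+2469²) = √6238090 ≈ 2497.6, ∠ = arctan(2469/377) ≈ 81.32°
pole (s+5): 5 + j2469 → |·| = √(5²+2469²) = √6095986 ≈ 2469, ∠ = arctan(2469/5) ≈ 89.88°
pole (s+40): 40 + j2469 → |·| = √(40²+2469²) = √6097561 ≈ 2469.3, ∠ = arctan(2469/40) ≈ 89.07°
pole (s+727): 727 + j2469 → |·| = √(727²+2469²) = √6624490 ≈ 2573.8, ∠ = arctan(2469/727) ≈ 73.59°
|T| = 50 · 6.1666e+06 / 1.5692e+10 ≈ 0.019649
Gain = 20 log₁₀(0.019649) ≈ -34.13 dB
∠T = 170.97° − 252.54° = -81.57°

-34.1 dB, -81.6°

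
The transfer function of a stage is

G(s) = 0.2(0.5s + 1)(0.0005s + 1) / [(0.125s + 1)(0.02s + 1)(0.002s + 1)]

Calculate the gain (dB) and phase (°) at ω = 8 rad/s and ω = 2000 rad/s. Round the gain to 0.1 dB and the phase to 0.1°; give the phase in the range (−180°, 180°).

ω = 8: -4.8 dB, 21.2°; ω = 2000: -43.3 dB, -119.4°

At ω = 8 rad/s:
zero (1 + j8·0.5) = 1 + j4 → |·| ≈ 4.1231, ∠ ≈ 75.96°
zero (1 + j8·0.0005) = 1 + j0.004 → |·| ≈ 1, ∠ ≈ 0.23°
pole (1 + j8·0.125) = 1 + j1 → |·| ≈ 1.4142, ∠ ≈ 45.00°
pole (1 + j8·0.02) = 1 + j0.16 → |·| ≈ 1.0127, ∠ ≈ 9.09°
pole (1 + j8·0.002) = 1 + j0.016 → |·| ≈ 1.0001, ∠ ≈ 0.92°
|G| = 0.2 · 4.1231 · 1 / (1.4142 · 1.0127 · 1.0001) ≈ 0.57573
Gain = 20 log₁₀(0.57573) ≈ -4.80 dB
∠G = (75.96° + 0.23°) − (45.00° + 9.09° + 0.92°) = 21.18°

At ω = 2000 rad/s:
zero (1 + j2000·0.5) = 1 + j1000 → |·| ≈ 1000, ∠ ≈ 89.94°
zero (1 + j2000·0.0005) = 1 + j1 → |·| ≈ 1.4142, ∠ ≈ 45.00°
pole (1 + j2000·0.125) = 1 + j250 → |·| ≈ 250, ∠ ≈ 89.77°
pole (1 + j2000·0.02) = 1 + j40 → |·| ≈ 40.012, ∠ ≈ 88.57°
pole (1 + j2000·0.002) = 1 + j4 → |·| ≈ 4.1231, ∠ ≈ 75.96°
|G| = 0.2 · 1000 · 1.4142 / (250 · 40.012 · 4.1231) ≈ 0.0068578
Gain = 20 log₁₀(0.0068578) ≈ -43.28 dB
∠G = (89.94° + 45.00°) − (89.77° + 88.57° + 75.96°) = -119.36°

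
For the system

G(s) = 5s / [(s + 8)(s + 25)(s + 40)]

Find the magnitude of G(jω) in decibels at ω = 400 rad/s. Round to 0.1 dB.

-90.2 dB

At s = jω = j400:
zero at origin: s = j400 → |·| = 400, ∠ = 90.00°
pole (s+8): 8 + j400 → |·| = √(8²+400²) = √160064 ≈ 400.08, ∠ = arctan(400/8) ≈ 88.85°
pole (s+25): 25 + j400 → |·| = √(25²+400²) = √160625 ≈ 400.78, ∠ = arctan(400/25) ≈ 86.42°
pole (s+40): 40 + j400 → |·| = √(40²+400²) = √161600 ≈ 402, ∠ = arctan(400/40) ≈ 84.29°
|G| = 5 · 400 / 6.4458e+07 ≈ 3.1028e-05
Gain = 20 log₁₀(3.1028e-05) ≈ -90.16 dB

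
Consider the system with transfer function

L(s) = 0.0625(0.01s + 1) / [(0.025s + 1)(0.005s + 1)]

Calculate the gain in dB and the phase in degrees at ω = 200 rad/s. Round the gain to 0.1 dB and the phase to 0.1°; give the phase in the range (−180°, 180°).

At ω = 200 rad/s:
zero (1 + j200·0.01) = 1 + j2 → |·| ≈ 2.2361, ∠ ≈ 63.43°
pole (1 + j200·0.025) = 1 + j5 → |·| ≈ 5.099, ∠ ≈ 78.69°
pole (1 + j200·0.005) = 1 + j1 → |·| ≈ 1.4142, ∠ ≈ 45.00°
|L| = 0.0625 · 2.2361 / (5.099 · 1.4142) ≈ 0.019381
Gain = 20 log₁₀(0.019381) ≈ -34.25 dB
∠L = (63.43°) − (78.69° + 45.00°) = -60.26°

-34.3 dB, -60.3°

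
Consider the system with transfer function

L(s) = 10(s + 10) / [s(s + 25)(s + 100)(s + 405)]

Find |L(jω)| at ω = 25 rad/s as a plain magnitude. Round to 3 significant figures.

7.28e-06

At s = jω = j25:
zero (s+10): 10 + j25 → |·| = √(10²+25²) = √725 ≈ 26.926, ∠ = arctan(25/10) ≈ 68.20°
pole (s+25): 25 + j25 → |·| = √(25²+25²) = √1250 ≈ 35.355, ∠ = arctan(25/25) ≈ 45.00°
pole (s+100): 100 + j25 → |·| = √(100²+25²) = √10625 ≈ 103.08, ∠ = arctan(25/100) ≈ 14.04°
pole (s+405): 405 + j25 → |·| = √(405²+25²) = √164650 ≈ 405.77, ∠ = arctan(25/405) ≈ 3.53°
pole at origin: |s| = 25, ∠ = 90.00° (in denominator)
|L| = 10 · 26.926 / 3.697e+07 ≈ 7.2832e-06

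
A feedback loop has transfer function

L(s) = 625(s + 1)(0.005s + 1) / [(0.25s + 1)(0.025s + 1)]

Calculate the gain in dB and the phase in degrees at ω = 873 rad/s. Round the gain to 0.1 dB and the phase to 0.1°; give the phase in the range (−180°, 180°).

At ω = 873 rad/s:
zero (1 + j873·1) = 1 + j873 → |·| ≈ 873, ∠ ≈ 89.93°
zero (1 + j873·0.005) = 1 + j4.365 → |·| ≈ 4.4781, ∠ ≈ 77.10°
pole (1 + j873·0.25) = 1 + j218.25 → |·| ≈ 218.25, ∠ ≈ 89.74°
pole (1 + j873·0.025) = 1 + j21.825 → |·| ≈ 21.848, ∠ ≈ 87.38°
|L| = 625 · 873 · 4.4781 / (218.25 · 21.848) ≈ 512.42
Gain = 20 log₁₀(512.42) ≈ 54.19 dB
∠L = (89.93° + 77.10°) − (89.74° + 87.38°) = -10.09°

54.2 dB, -10.1°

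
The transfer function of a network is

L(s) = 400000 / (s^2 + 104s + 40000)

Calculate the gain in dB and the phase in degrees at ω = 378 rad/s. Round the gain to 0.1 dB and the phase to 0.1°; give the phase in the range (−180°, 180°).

11.2 dB, -159.1°

At s = jω = j378:
quadratic: (j378)² + 104·j378 + 40000 = -102884 + j39312 → |·| ≈ 1.1014e+05, ∠ ≈ 159.09°
|L| = 400000 / 1.1014e+05 ≈ 3.6317
Gain = 20 log₁₀(3.6317) ≈ 11.20 dB
∠L = 0.00° − 159.09° = -159.09°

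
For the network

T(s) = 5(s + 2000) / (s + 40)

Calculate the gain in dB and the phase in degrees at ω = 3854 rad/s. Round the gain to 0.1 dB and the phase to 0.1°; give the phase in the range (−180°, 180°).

15.0 dB, -26.8°

At s = jω = j3854:
zero (s+2000): 2000 + j3854 → |·| = √(2000²+3854²) = √18853316 ≈ 4342, ∠ = arctan(3854/2000) ≈ 62.57°
pole (s+40): 40 + j3854 → |·| = √(40²+3854²) = √14854916 ≈ 3854.2, ∠ = arctan(3854/40) ≈ 89.41°
|T| = 5 · 4342 / 3854.2 ≈ 5.6328
Gain = 20 log₁₀(5.6328) ≈ 15.01 dB
∠T = 62.57° − 89.41° = -26.84°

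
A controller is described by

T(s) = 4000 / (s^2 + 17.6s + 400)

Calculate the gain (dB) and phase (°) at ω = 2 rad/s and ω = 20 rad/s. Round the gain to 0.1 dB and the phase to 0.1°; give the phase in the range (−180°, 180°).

ω = 2: 20.1 dB, -5.1°; ω = 20: 21.1 dB, -90.0°

At s = jω = j2:
quadratic: (j2)² + 17.6·j2 + 400 = 396 + j35.2 → |·| ≈ 397.56, ∠ ≈ 5.08°
|T| = 4000 / 397.56 ≈ 10.061
Gain = 20 log₁₀(10.061) ≈ 20.05 dB
∠T = 0.00° − 5.08° = -5.08°

At s = jω = j20:
quadratic: (j20)² + 17.6·j20 + 400 = 0 + j352 → |·| ≈ 352, ∠ ≈ 90.00°
|T| = 4000 / 352 ≈ 11.364
Gain = 20 log₁₀(11.364) ≈ 21.11 dB
∠T = 0.00° − 90.00° = -90.00°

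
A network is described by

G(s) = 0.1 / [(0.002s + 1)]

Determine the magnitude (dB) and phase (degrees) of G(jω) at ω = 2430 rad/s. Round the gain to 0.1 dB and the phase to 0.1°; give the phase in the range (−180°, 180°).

-33.9 dB, -78.4°

At ω = 2430 rad/s:
pole (1 + j2430·0.002) = 1 + j4.86 → |·| ≈ 4.9618, ∠ ≈ 78.37°
|G| = 0.1 · 1 / (4.9618) ≈ 0.020154
Gain = 20 log₁₀(0.020154) ≈ -33.91 dB
∠G = (0°) − (78.37°) = -78.37°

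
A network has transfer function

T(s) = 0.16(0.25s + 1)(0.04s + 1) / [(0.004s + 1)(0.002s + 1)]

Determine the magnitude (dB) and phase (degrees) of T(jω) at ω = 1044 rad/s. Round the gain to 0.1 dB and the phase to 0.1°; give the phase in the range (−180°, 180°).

At ω = 1044 rad/s:
zero (1 + j1044·0.25) = 1 + j261 → |·| ≈ 261, ∠ ≈ 89.78°
zero (1 + j1044·0.04) = 1 + j41.76 → |·| ≈ 41.772, ∠ ≈ 88.63°
pole (1 + j1044·0.004) = 1 + j4.176 → |·| ≈ 4.2941, ∠ ≈ 76.53°
pole (1 + j1044·0.002) = 1 + j2.088 → |·| ≈ 2.3151, ∠ ≈ 64.41°
|T| = 0.16 · 261 · 41.772 / (4.2941 · 2.3151) ≈ 175.47
Gain = 20 log₁₀(175.47) ≈ 44.88 dB
∠T = (89.78° + 88.63°) − (76.53° + 64.41°) = 37.47°

44.9 dB, 37.5°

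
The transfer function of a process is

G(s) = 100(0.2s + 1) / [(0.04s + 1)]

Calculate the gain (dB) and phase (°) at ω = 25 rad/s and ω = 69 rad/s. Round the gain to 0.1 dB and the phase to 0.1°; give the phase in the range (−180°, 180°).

At ω = 25 rad/s:
zero (1 + j25·0.2) = 1 + j5 → |·| ≈ 5.099, ∠ ≈ 78.69°
pole (1 + j25·0.04) = 1 + j1 → |·| ≈ 1.4142, ∠ ≈ 45.00°
|G| = 100 · 5.099 / (1.4142) ≈ 360.56
Gain = 20 log₁₀(360.56) ≈ 51.14 dB
∠G = (78.69°) − (45.00°) = 33.69°

At ω = 69 rad/s:
zero (1 + j69·0.2) = 1 + j13.8 → |·| ≈ 13.836, ∠ ≈ 85.86°
pole (1 + j69·0.04) = 1 + j2.76 → |·| ≈ 2.9356, ∠ ≈ 70.08°
|G| = 100 · 13.836 / (2.9356) ≈ 471.32
Gain = 20 log₁₀(471.32) ≈ 53.47 dB
∠G = (85.86°) − (70.08°) = 15.78°

ω = 25: 51.1 dB, 33.7°; ω = 69: 53.5 dB, 15.8°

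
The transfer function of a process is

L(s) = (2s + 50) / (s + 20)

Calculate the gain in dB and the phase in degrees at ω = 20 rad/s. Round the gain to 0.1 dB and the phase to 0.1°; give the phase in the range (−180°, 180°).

7.1 dB, -6.3°

Substitute s = j20:
Numerator: 2(j20) + 50 = 50 + j40
Denominator: (j20) + 20 = 20 + j20
|N| = √(50² + 40²) ≈ 64.031, ∠N ≈ 38.66°
|D| = √(20² + 20²) ≈ 28.284, ∠D ≈ 45.00°
|L| = 64.031 / 28.284 ≈ 2.2639
Gain = 20 log₁₀(2.2639) ≈ 7.10 dB
∠L = 38.66° − 45.00° = -6.34°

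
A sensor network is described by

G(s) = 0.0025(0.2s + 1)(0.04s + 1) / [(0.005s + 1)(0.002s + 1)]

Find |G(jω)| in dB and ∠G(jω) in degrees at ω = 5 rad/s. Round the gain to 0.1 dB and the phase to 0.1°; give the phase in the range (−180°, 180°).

At ω = 5 rad/s:
zero (1 + j5·0.2) = 1 + j1 → |·| ≈ 1.4142, ∠ ≈ 45.00°
zero (1 + j5·0.04) = 1 + j0.2 → |·| ≈ 1.0198, ∠ ≈ 11.31°
pole (1 + j5·0.005) = 1 + j0.025 → |·| ≈ 1.0003, ∠ ≈ 1.43°
pole (1 + j5·0.002) = 1 + j0.01 → |·| ≈ 1, ∠ ≈ 0.57°
|G| = 0.0025 · 1.4142 · 1.0198 / (1.0003 · 1) ≈ 0.0036044
Gain = 20 log₁₀(0.0036044) ≈ -48.86 dB
∠G = (45.00° + 11.31°) − (1.43° + 0.57°) = 54.31°

-48.9 dB, 54.3°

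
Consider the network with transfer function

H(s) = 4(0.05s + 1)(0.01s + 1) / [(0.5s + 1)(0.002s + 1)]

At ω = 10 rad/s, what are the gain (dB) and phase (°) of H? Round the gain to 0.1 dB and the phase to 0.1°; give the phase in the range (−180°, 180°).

-1.1 dB, -47.6°

At ω = 10 rad/s:
zero (1 + j10·0.05) = 1 + j0.5 → |·| ≈ 1.118, ∠ ≈ 26.57°
zero (1 + j10·0.01) = 1 + j0.1 → |·| ≈ 1.005, ∠ ≈ 5.71°
pole (1 + j10·0.5) = 1 + j5 → |·| ≈ 5.099, ∠ ≈ 78.69°
pole (1 + j10·0.002) = 1 + j0.02 → |·| ≈ 1.0002, ∠ ≈ 1.15°
|H| = 4 · 1.118 · 1.005 / (5.099 · 1.0002) ≈ 0.88124
Gain = 20 log₁₀(0.88124) ≈ -1.10 dB
∠H = (26.57° + 5.71°) − (78.69° + 1.15°) = -47.56°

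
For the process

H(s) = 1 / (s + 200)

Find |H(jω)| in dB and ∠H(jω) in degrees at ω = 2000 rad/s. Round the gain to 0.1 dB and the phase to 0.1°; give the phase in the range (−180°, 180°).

Substitute s = j2000:
Numerator: 1 = 1 + j0
Denominator: (j2000) + 200 = 200 + j2000
|N| = √(1² + 0²) ≈ 1, ∠N ≈ 0.00°
|D| = √(200² + 2000²) ≈ 2010, ∠D ≈ 84.29°
|H| = 1 / 2010 ≈ 0.00049751
Gain = 20 log₁₀(0.00049751) ≈ -66.06 dB
∠H = 0.00° − 84.29° = -84.29°

-66.1 dB, -84.3°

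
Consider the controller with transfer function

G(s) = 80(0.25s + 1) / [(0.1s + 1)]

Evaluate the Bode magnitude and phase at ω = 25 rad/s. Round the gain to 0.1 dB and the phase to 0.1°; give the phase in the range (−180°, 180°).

At ω = 25 rad/s:
zero (1 + j25·0.25) = 1 + j6.25 → |·| ≈ 6.3295, ∠ ≈ 80.91°
pole (1 + j25·0.1) = 1 + j2.5 → |·| ≈ 2.6926, ∠ ≈ 68.20°
|G| = 80 · 6.3295 / (2.6926) ≈ 188.06
Gain = 20 log₁₀(188.06) ≈ 45.49 dB
∠G = (80.91°) − (68.20°) = 12.71°

45.5 dB, 12.7°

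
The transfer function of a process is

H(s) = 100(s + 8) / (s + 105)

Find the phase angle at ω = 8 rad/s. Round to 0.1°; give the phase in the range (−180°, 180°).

40.6°

At s = jω = j8:
zero (s+8): 8 + j8 → |·| = √(8²+8²) = √128 ≈ 11.314, ∠ = arctan(8/8) ≈ 45.00°
pole (s+105): 105 + j8 → |·| = √(105²+8²) = √11089 ≈ 105.3, ∠ = arctan(8/105) ≈ 4.36°
∠H = 45.00° − 4.36° = 40.64°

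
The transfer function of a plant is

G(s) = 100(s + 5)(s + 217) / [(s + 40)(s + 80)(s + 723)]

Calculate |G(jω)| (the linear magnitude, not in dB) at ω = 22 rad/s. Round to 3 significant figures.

0.180

At s = jω = j22:
zero (s+5): 5 + j22 → |·| = √(5²+22²) = √509 ≈ 22.561, ∠ = arctan(22/5) ≈ 77.20°
zero (s+217): 217 + j22 → |·| = √(217²+22²) = √47573 ≈ 218.11, ∠ = arctan(22/217) ≈ 5.79°
pole (s+40): 40 + j22 → |·| = √(40²+22²) = √2084 ≈ 45.651, ∠ = arctan(22/40) ≈ 28.81°
pole (s+80): 80 + j22 → |·| = √(80²+22²) = √6884 ≈ 82.97, ∠ = arctan(22/80) ≈ 15.38°
pole (s+723): 723 + j22 → |·| = √(723²+22²) = √523213 ≈ 723.33, ∠ = arctan(22/723) ≈ 1.74°
|G| = 100 · 4920.8 / 2.7397e+06 ≈ 0.17961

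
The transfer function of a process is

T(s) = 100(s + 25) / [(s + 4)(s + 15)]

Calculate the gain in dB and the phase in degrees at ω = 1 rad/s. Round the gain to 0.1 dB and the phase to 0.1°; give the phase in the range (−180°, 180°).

32.1 dB, -15.6°

At s = jω = j1:
zero (s+25): 25 + j1 → |·| = √(25²+1²) = √626 ≈ 25.02, ∠ = arctan(1/25) ≈ 2.29°
pole (s+4): 4 + j1 → |·| = √(4²+1²) = √17 ≈ 4.1231, ∠ = arctan(1/4) ≈ 14.04°
pole (s+15): 15 + j1 → |·| = √(15²+1²) = √226 ≈ 15.033, ∠ = arctan(1/15) ≈ 3.81°
|T| = 100 · 25.02 / 61.983 ≈ 40.366
Gain = 20 log₁₀(40.366) ≈ 32.12 dB
∠T = 2.29° − 17.85° = -15.56°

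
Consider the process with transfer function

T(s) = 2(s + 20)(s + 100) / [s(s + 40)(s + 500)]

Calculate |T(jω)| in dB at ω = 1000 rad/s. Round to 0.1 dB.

At s = jω = j1000:
zero (s+20): 20 + j1000 → |·| = √(20²+1000²) = √1000400 ≈ 1000.2, ∠ = arctan(1000/20) ≈ 88.85°
zero (s+100): 100 + j1000 → |·| = √(100²+1000²) = √1010000 ≈ 1005, ∠ = arctan(1000/100) ≈ 84.29°
pole (s+40): 40 + j1000 → |·| = √(40²+1000²) = √1001600 ≈ 1000.8, ∠ = arctan(1000/40) ≈ 87.71°
pole (s+500): 500 + j1000 → |·| = √(500²+1000²) = √1250000 ≈ 1118, ∠ = arctan(1000/500) ≈ 63.43°
pole at origin: |s| = 1000, ∠ = 90.00° (in denominator)
|T| = 2 · 1.0052e+06 / 1.1189e+09 ≈ 0.0017968
Gain = 20 log₁₀(0.0017968) ≈ -54.91 dB

-54.9 dB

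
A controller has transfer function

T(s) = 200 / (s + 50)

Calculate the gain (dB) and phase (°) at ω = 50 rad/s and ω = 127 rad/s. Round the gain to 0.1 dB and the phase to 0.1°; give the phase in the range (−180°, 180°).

Substitute s = j50:
Numerator: 200 = 200 + j0
Denominator: (j50) + 50 = 50 + j50
|N| = √(200² + 0²) ≈ 200, ∠N ≈ 0.00°
|D| = √(50² + 50²) ≈ 70.711, ∠D ≈ 45.00°
|T| = 200 / 70.711 ≈ 2.8284
Gain = 20 log₁₀(2.8284) ≈ 9.03 dB
∠T = 0.00° − 45.00° = -45.00°

Substitute s = j127:
Numerator: 200 = 200 + j0
Denominator: (j127) + 50 = 50 + j127
|N| = √(200² + 0²) ≈ 200, ∠N ≈ 0.00°
|D| = √(50² + 127²) ≈ 136.49, ∠D ≈ 68.51°
|T| = 200 / 136.49 ≈ 1.4653
Gain = 20 log₁₀(1.4653) ≈ 3.32 dB
∠T = 0.00° − 68.51° = -68.51°

ω = 50: 9.0 dB, -45.0°; ω = 127: 3.3 dB, -68.5°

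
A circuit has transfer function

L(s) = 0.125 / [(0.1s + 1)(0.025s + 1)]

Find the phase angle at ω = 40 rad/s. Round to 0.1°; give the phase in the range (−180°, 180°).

At ω = 40 rad/s:
pole (1 + j40·0.1) = 1 + j4 → |·| ≈ 4.1231, ∠ ≈ 75.96°
pole (1 + j40·0.025) = 1 + j1 → |·| ≈ 1.4142, ∠ ≈ 45.00°
∠L = (0°) − (75.96° + 45.00°) = -120.96°

-121.0°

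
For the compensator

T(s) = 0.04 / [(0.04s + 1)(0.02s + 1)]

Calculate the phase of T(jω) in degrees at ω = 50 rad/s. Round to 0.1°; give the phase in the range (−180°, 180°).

-108.4°

At ω = 50 rad/s:
pole (1 + j50·0.04) = 1 + j2 → |·| ≈ 2.2361, ∠ ≈ 63.43°
pole (1 + j50·0.02) = 1 + j1 → |·| ≈ 1.4142, ∠ ≈ 45.00°
∠T = (0°) − (63.43° + 45.00°) = -108.43°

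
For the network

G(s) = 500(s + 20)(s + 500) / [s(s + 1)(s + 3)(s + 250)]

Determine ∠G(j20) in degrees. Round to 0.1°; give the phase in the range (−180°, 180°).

At s = jω = j20:
zero (s+20): 20 + j20 → |·| = √(20²+20²) = √800 ≈ 28.284, ∠ = arctan(20/20) ≈ 45.00°
zero (s+500): 500 + j20 → |·| = √(500²+20²) = √250400 ≈ 500.4, ∠ = arctan(20/500) ≈ 2.29°
pole (s+1): 1 + j20 → |·| = √(1²+20²) = √401 ≈ 20.025, ∠ = arctan(20/1) ≈ 87.14°
pole (s+3): 3 + j20 → |·| = √(3²+20²) = √409 ≈ 20.224, ∠ = arctan(20/3) ≈ 81.47°
pole (s+250): 250 + j20 → |·| = √(250²+20²) = √62900 ≈ 250.8, ∠ = arctan(20/250) ≈ 4.57°
pole at origin: |s| = 20, ∠ = 90.00° (in denominator)
∠G = 47.29° − 263.18° = -215.89° ≡ 144.11° (principal value)

144.1°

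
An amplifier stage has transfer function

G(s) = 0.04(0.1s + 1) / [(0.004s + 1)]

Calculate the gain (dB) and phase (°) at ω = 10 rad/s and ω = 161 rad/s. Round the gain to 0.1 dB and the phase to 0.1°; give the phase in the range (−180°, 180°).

ω = 10: -25.0 dB, 42.7°; ω = 161: -5.3 dB, 53.7°

At ω = 10 rad/s:
zero (1 + j10·0.1) = 1 + j1 → |·| ≈ 1.4142, ∠ ≈ 45.00°
pole (1 + j10·0.004) = 1 + j0.04 → |·| ≈ 1.0008, ∠ ≈ 2.29°
|G| = 0.04 · 1.4142 / (1.0008) ≈ 0.056523
Gain = 20 log₁₀(0.056523) ≈ -24.96 dB
∠G = (45.00°) − (2.29°) = 42.71°

At ω = 161 rad/s:
zero (1 + j161·0.1) = 1 + j16.1 → |·| ≈ 16.131, ∠ ≈ 86.45°
pole (1 + j161·0.004) = 1 + j0.644 → |·| ≈ 1.1894, ∠ ≈ 32.78°
|G| = 0.04 · 16.131 / (1.1894) ≈ 0.54249
Gain = 20 log₁₀(0.54249) ≈ -5.31 dB
∠G = (86.45°) − (32.78°) = 53.67°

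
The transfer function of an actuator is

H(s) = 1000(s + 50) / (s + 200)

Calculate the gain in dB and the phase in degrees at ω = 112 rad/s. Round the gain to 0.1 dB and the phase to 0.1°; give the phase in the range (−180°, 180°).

At s = jω = j112:
zero (s+50): 50 + j112 → |·| = √(50²+112²) = √15044 ≈ 122.65, ∠ = arctan(112/50) ≈ 65.94°
pole (s+200): 200 + j112 → |·| = √(200²+112²) = √52544 ≈ 229.22, ∠ = arctan(112/200) ≈ 29.25°
|H| = 1000 · 122.65 / 229.22 ≈ 535.08
Gain = 20 log₁₀(535.08) ≈ 54.57 dB
∠H = 65.94° − 29.25° = 36.69°

54.6 dB, 36.7°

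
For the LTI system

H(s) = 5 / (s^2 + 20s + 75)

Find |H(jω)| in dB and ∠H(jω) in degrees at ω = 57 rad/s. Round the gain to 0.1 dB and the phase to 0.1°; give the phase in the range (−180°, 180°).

Substitute s = j57:
Numerator: 5 = 5 + j0
Denominator: (j57)^2 + 20(j57) + 75 = -3174 + j1140
|N| = √(5² + 0²) ≈ 5, ∠N ≈ 0.00°
|D| = √(3174² + 1140²) ≈ 3372.5, ∠D ≈ 160.24°
|H| = 5 / 3372.5 ≈ 0.0014826
Gain = 20 log₁₀(0.0014826) ≈ -56.58 dB
∠H = 0.00° − 160.24° = -160.24°

-56.6 dB, -160.2°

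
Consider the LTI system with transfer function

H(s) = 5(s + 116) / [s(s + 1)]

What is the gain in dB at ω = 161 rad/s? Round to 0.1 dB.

-28.3 dB

At s = jω = j161:
zero (s+116): 116 + j161 → |·| = √(116²+161²) = √39377 ≈ 198.44, ∠ = arctan(161/116) ≈ 54.23°
pole (s+1): 1 + j161 → |·| = √(1²+161²) = √25922 ≈ 161, ∠ = arctan(161/1) ≈ 89.64°
pole at origin: |s| = 161, ∠ = 90.00° (in denominator)
|H| = 5 · 198.44 / 25921 ≈ 0.038278
Gain = 20 log₁₀(0.038278) ≈ -28.34 dB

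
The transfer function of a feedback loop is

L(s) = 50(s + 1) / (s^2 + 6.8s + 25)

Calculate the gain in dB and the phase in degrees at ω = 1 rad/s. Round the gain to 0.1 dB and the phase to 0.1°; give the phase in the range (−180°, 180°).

At s = jω = j1:
zero (s+1): 1 + j1 → |·| = √(1²+1²) = √2 ≈ 1.4142, ∠ = arctan(1/1) ≈ 45.00°
quadratic: (j1)² + 6.8·j1 + 25 = 24 + j6.8 → |·| ≈ 24.945, ∠ ≈ 15.82°
|L| = 50 · 1.4142 / 24.945 ≈ 2.8346
Gain = 20 log₁₀(2.8346) ≈ 9.05 dB
∠L = 45.00° − 15.82° = 29.18°

9.1 dB, 29.2°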